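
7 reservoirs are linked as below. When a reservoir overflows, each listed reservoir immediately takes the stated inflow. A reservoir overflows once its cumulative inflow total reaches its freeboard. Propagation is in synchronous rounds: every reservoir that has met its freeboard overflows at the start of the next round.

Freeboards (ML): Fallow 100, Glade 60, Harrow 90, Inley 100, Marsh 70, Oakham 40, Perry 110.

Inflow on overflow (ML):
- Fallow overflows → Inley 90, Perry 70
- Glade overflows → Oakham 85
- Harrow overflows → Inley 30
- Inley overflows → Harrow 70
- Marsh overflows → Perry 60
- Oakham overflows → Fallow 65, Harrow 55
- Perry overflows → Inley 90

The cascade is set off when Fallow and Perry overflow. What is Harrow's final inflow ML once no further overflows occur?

70

Round 1 — Fallow, Perry overflow (initial).
  Inley: +90+90 → 180 ≥ 100
Round 2 — Inley overflows.
  Harrow: +70 → 70 < 90
No further overflows.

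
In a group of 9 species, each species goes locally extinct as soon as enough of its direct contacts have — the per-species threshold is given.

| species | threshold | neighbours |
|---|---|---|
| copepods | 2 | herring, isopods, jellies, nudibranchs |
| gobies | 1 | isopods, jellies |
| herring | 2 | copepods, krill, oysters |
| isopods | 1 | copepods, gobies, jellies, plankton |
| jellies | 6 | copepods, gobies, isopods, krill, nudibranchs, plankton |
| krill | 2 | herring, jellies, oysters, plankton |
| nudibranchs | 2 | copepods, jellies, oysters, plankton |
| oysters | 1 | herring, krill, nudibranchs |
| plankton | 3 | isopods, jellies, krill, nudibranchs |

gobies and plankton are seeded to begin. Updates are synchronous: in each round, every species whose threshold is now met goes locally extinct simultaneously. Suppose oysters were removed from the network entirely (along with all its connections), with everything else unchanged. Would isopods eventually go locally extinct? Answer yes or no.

With oysters removed:
Round 1 — gobies, plankton go locally extinct (initial).
Round 2 — checking thresholds:
  isopods: 2 of 4 neighbours ≥ 1, goes locally extinct.
  jellies: 2 of 6 neighbours < 6, not yet.
  krill: 1 of 3 neighbours < 2, not yet.
  nudibranchs: 1 of 3 neighbours < 2, not yet.
Round 3 — no new extinctions; cascade stops.

yes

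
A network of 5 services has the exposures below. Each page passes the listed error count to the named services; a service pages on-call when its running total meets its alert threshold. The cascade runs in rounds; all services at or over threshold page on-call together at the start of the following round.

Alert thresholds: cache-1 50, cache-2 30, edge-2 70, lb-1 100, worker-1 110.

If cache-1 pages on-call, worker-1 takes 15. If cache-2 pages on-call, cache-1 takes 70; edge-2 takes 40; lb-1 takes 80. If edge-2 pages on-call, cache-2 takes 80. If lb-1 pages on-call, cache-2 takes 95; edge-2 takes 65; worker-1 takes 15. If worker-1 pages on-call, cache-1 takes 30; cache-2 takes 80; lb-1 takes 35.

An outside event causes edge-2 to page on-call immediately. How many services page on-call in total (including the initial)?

3

Round 1 — edge-2 pages on-call (initial).
  cache-2: +80 → 80 ≥ 30
Round 2 — cache-2 pages on-call.
  cache-1: +70 → 70 ≥ 50
  lb-1: +80 → 80 < 100
Round 3 — cache-1 pages on-call.
  worker-1: +15 → 15 < 110
No further pages.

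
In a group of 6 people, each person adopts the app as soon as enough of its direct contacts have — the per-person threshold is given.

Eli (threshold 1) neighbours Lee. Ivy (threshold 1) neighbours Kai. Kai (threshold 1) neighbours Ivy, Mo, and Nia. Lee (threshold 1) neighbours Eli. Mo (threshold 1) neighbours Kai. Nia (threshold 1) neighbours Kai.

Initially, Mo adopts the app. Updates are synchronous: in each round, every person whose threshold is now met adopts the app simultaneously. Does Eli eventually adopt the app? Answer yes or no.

Round 1 — Mo adopts the app (initial).
Round 2 — checking thresholds:
  Kai: 1 of 3 neighbours ≥ 1, adopts the app.
Round 3 — checking thresholds:
  Ivy: 1 of 1 neighbours ≥ 1, adopts the app.
  Nia: 1 of 1 neighbours ≥ 1, adopts the app.
Round 4 — no new adoptions; cascade stops.

no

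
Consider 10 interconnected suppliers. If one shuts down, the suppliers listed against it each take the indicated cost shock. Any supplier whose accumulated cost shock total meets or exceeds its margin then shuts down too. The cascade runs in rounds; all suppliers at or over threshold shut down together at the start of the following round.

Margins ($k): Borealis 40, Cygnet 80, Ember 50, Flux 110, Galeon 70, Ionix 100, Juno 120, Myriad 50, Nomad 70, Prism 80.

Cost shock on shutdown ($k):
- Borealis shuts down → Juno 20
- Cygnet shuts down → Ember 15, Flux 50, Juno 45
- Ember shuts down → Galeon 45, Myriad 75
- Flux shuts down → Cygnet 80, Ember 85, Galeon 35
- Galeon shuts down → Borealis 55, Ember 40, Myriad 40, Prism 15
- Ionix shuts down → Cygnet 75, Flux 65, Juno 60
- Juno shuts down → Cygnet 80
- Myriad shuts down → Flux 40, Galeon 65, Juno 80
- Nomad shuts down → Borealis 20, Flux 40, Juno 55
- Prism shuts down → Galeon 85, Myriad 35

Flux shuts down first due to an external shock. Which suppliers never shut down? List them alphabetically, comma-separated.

Round 1 — Flux shuts down (initial).
  Cygnet: +80 → 80 ≥ 80
  Ember: +85 → 85 ≥ 50
  Galeon: +35 → 35 < 70
Round 2 — Cygnet, Ember shut down.
  Galeon: +45 → 80 ≥ 70
  Juno: +45 → 45 < 120
  Myriad: +75 → 75 ≥ 50
Round 3 — Galeon, Myriad shut down.
  Borealis: +55 → 55 ≥ 40
  Juno: +80 → 125 ≥ 120
  Prism: +15 → 15 < 80
Round 4 — Borealis, Juno shut down.
No further shutdowns.

Ionix, Nomad, Prism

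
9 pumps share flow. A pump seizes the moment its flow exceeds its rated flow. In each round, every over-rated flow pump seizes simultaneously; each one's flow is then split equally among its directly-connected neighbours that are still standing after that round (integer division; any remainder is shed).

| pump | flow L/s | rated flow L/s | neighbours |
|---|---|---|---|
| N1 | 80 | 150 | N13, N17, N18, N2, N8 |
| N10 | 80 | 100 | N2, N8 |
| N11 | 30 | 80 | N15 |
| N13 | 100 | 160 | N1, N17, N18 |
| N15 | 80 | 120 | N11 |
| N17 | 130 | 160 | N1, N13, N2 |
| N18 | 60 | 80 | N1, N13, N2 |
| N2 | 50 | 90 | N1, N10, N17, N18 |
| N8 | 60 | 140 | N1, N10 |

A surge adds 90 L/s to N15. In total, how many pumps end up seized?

Round 1 — N15 at 170 > 120. N15 seizes.
  N15 sheds 170 L/s to N11: 170 each.
    N11: 30+170 = 200 > 80
Round 2 — N11 seizes.
  N11 sheds 200 L/s: no online neighbours, lost.
No further seizures.

2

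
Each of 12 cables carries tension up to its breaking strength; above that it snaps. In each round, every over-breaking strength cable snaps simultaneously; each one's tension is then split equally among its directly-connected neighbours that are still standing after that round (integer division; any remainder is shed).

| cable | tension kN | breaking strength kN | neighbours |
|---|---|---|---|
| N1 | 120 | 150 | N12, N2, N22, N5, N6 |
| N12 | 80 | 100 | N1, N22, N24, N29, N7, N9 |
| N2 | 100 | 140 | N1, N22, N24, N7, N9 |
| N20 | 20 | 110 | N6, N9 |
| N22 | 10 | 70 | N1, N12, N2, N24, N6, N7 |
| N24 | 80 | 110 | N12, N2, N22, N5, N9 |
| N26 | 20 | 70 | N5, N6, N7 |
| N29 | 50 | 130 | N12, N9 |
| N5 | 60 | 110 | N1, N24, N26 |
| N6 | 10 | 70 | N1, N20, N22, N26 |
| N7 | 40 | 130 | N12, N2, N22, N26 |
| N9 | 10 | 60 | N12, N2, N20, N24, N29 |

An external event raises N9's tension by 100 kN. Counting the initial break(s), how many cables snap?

Round 1 — N9 at 110 > 60. N9 snaps.
  N9 sheds 110 kN to N12, N2, N20, N24, N29: 22 each.
    N12: 80+22 = 102 > 100
    N2: 100+22 = 122 ≤ 140
    N20: 20+22 = 42 ≤ 110
    N24: 80+22 = 102 ≤ 110
    N29: 50+22 = 72 ≤ 130
Round 2 — N12 snaps.
  N12 sheds 102 kN to N1, N22, N24, N29, N7: 20 each (2 lost).
    N1: 120+20 = 140 ≤ 150
    N22: 10+20 = 30 ≤ 70
    N24: 102+20 = 122 > 110
    N29: 72+20 = 92 ≤ 130
    N7: 40+20 = 60 ≤ 130
Round 3 — N24 snaps.
  N24 sheds 122 kN to N2, N22, N5: 40 each (2 lost).
    N2: 122+40 = 162 > 140
    N22: 30+40 = 70 ≤ 70
    N5: 60+40 = 100 ≤ 110
Round 4 — N2 snaps.
  N2 sheds 162 kN to N1, N22, N7: 54 each.
    N1: 140+54 = 194 > 150
    N22: 70+54 = 124 > 70
    N7: 60+54 = 114 ≤ 130
Round 5 — N1, N22 snap.
  N1 sheds 194 kN to N5, N6: 97 each.
    N5: 100+97 = 197 > 110
    N6: 10+97 = 107 > 70
  N22 sheds 124 kN to N6, N7: 62 each.
    N6: 107+62 = 169 > 70
    N7: 114+62 = 176 > 130
Round 6 — N5, N6, N7 snap.
  N5 sheds 197 kN to N26: 197 each.
    N26: 20+197 = 217 > 70
  N6 sheds 169 kN to N20, N26: 84 each (1 lost).
    N20: 42+84 = 126 > 110
    N26: 217+84 = 301 > 70
  N7 sheds 176 kN to N26: 176 each.
    N26: 301+176 = 477 > 70
Round 7 — N20, N26 snap.
  N20 sheds 126 kN: no online neighbours, lost.
  N26 sheds 477 kN: no online neighbours, lost.
No further breaks.

11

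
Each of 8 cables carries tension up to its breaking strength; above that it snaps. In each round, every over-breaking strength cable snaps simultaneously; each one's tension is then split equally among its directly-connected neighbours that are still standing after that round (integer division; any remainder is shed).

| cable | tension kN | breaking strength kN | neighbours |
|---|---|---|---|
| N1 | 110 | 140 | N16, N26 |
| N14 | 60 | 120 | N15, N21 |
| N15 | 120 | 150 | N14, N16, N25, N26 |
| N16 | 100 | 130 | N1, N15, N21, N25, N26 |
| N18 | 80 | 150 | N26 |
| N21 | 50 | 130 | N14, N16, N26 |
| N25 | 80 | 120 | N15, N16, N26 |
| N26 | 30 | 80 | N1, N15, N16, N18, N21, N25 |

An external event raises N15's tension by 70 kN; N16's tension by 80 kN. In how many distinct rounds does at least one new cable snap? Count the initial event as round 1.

Round 1 — N15 at 190 > 150; N16 at 180 > 130. N15, N16 snap.
  N15 sheds 190 kN to N14, N25, N26: 63 each (1 lost).
    N14: 60+63 = 123 > 120
    N25: 80+63 = 143 > 120
    N26: 30+63 = 93 > 80
  N16 sheds 180 kN to N1, N21, N25, N26: 45 each.
    N1: 110+45 = 155 > 140
    N21: 50+45 = 95 ≤ 130
    N25: 143+45 = 188 > 120
    N26: 93+45 = 138 > 80
Round 2 — N1, N14, N25, N26 snap.
  N1 sheds 155 kN: no online neighbours, lost.
  N14 sheds 123 kN to N21: 123 each.
    N21: 95+123 = 218 > 130
  N25 sheds 188 kN: no online neighbours, lost.
  N26 sheds 138 kN to N18, N21: 69 each.
    N18: 80+69 = 149 ≤ 150
    N21: 218+69 = 287 > 130
Round 3 — N21 snaps.
  N21 sheds 287 kN: no online neighbours, lost.
No further breaks.

3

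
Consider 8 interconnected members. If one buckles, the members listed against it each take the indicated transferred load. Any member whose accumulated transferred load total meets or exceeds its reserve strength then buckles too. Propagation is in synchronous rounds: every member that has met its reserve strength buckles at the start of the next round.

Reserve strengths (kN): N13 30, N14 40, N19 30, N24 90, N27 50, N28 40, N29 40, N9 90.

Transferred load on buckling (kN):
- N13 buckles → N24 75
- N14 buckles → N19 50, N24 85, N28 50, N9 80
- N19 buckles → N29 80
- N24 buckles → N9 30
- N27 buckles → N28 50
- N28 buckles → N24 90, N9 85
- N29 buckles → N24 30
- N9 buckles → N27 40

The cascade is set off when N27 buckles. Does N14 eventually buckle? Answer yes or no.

no

Round 1 — N27 buckles (initial).
  N28: +50 → 50 ≥ 40
Round 2 — N28 buckles.
  N24: +90 → 90 ≥ 90
  N9: +85 → 85 < 90
Round 3 — N24 buckles.
  N9: +30 → 115 ≥ 90
Round 4 — N9 buckles.
No further bucklings.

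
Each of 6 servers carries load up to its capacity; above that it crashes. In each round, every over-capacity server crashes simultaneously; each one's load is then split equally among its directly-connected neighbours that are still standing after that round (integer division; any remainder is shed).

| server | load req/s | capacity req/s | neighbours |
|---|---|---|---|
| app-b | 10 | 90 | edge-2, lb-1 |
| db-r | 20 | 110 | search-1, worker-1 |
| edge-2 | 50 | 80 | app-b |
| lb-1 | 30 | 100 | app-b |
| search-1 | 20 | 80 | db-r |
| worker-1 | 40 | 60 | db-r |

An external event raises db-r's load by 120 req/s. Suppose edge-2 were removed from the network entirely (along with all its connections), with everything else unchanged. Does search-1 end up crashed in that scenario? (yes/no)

With edge-2 removed:
Round 1 — db-r at 140 > 110. db-r crashes.
  db-r sheds 140 req/s to search-1, worker-1: 70 each.
    search-1: 20+70 = 90 > 80
    worker-1: 40+70 = 110 > 60
Round 2 — search-1, worker-1 crash.
  search-1 sheds 90 req/s: no online neighbours, lost.
  worker-1 sheds 110 req/s: no online neighbours, lost.
No further crashes.

yes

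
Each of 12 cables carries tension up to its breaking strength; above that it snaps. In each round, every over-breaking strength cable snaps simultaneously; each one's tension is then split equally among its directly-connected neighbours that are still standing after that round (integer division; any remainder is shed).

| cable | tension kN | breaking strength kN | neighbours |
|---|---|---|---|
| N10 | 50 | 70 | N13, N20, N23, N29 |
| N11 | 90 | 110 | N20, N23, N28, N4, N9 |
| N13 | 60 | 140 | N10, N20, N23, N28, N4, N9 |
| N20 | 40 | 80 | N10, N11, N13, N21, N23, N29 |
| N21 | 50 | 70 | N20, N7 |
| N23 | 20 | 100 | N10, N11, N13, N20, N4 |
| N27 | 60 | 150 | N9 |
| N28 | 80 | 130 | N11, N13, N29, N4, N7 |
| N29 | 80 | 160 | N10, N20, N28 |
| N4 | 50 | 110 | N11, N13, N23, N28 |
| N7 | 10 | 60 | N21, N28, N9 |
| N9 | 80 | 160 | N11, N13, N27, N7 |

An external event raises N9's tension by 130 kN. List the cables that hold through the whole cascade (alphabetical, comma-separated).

N27

Round 1 — N9 at 210 > 160. N9 snaps.
  N9 sheds 210 kN to N11, N13, N27, N7: 52 each (2 lost).
    N11: 90+52 = 142 > 110
    N13: 60+52 = 112 ≤ 140
    N27: 60+52 = 112 ≤ 150
    N7: 10+52 = 62 > 60
Round 2 — N11, N7 snap.
  N11 sheds 142 kN to N20, N23, N28, N4: 35 each (2 lost).
    N20: 40+35 = 75 ≤ 80
    N23: 20+35 = 55 ≤ 100
    N28: 80+35 = 115 ≤ 130
    N4: 50+35 = 85 ≤ 110
  N7 sheds 62 kN to N21, N28: 31 each.
    N21: 50+31 = 81 > 70
    N28: 115+31 = 146 > 130
Round 3 — N21, N28 snap.
  N21 sheds 81 kN to N20: 81 each.
    N20: 75+81 = 156 > 80
  N28 sheds 146 kN to N13, N29, N4: 48 each (2 lost).
    N13: 112+48 = 160 > 140
    N29: 80+48 = 128 ≤ 160
    N4: 85+48 = 133 > 110
Round 4 — N13, N20, N4 snap.
  N13 sheds 160 kN to N10, N23: 80 each.
    N10: 50+80 = 130 > 70
    N23: 55+80 = 135 > 100
  N20 sheds 156 kN to N10, N23, N29: 52 each.
    N10: 130+52 = 182 > 70
    N23: 135+52 = 187 > 100
    N29: 128+52 = 180 > 160
  N4 sheds 133 kN to N23: 133 each.
    N23: 187+133 = 320 > 100
Round 5 — N10, N23, N29 snap.
  N10 sheds 182 kN: no online neighbours, lost.
  N23 sheds 320 kN: no online neighbours, lost.
  N29 sheds 180 kN: no online neighbours, lost.
No further breaks.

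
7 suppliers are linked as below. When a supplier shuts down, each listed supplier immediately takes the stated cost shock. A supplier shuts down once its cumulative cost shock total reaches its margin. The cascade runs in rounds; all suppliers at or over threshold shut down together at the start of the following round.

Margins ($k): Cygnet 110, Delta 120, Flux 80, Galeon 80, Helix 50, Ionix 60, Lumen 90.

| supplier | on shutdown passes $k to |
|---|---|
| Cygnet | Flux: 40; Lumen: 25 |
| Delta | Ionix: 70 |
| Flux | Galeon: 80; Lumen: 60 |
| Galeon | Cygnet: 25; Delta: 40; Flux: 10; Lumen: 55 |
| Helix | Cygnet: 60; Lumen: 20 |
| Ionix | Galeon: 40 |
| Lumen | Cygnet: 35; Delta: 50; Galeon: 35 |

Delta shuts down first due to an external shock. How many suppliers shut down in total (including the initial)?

2

Round 1 — Delta shuts down (initial).
  Ionix: +70 → 70 ≥ 60
Round 2 — Ionix shuts down.
  Galeon: +40 → 40 < 80
No further shutdowns.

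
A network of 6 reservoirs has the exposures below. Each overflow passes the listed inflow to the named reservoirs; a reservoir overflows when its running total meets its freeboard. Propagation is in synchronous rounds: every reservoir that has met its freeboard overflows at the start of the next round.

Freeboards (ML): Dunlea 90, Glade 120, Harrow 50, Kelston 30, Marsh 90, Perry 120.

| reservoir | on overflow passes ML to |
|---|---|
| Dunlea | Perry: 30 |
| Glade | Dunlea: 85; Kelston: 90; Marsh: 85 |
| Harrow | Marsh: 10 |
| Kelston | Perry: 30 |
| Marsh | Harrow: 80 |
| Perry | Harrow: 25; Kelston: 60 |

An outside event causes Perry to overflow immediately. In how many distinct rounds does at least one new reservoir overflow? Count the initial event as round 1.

Round 1 — Perry overflows (initial).
  Harrow: +25 → 25 < 50
  Kelston: +60 → 60 ≥ 30
Round 2 — Kelston overflows.
No further overflows.

2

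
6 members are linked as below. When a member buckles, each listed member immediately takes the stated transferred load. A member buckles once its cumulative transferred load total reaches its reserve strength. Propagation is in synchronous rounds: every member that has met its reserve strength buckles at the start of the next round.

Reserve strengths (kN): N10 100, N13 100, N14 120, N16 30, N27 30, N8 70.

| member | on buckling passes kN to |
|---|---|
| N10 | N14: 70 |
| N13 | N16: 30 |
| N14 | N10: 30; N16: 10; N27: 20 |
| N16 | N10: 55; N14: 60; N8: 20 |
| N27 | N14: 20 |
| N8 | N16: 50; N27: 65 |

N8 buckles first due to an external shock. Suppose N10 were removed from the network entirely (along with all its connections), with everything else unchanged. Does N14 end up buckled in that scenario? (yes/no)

With N10 removed:
Round 1 — N8 buckles (initial).
  N16: +50 → 50 ≥ 30
  N27: +65 → 65 ≥ 30
Round 2 — N16, N27 buckle.
  N14: +60+20 → 80 < 120
No further bucklings.

no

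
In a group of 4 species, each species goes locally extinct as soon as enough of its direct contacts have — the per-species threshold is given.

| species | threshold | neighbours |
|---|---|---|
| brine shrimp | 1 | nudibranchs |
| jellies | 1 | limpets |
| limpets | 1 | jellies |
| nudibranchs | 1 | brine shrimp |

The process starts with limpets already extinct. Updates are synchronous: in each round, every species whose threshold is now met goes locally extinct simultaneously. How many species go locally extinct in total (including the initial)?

Round 1 — limpets goes locally extinct (initial).
Round 2 — checking thresholds:
  jellies: 1 of 1 neighbours ≥ 1, goes locally extinct.
Round 3 — no new extinctions; cascade stops.

2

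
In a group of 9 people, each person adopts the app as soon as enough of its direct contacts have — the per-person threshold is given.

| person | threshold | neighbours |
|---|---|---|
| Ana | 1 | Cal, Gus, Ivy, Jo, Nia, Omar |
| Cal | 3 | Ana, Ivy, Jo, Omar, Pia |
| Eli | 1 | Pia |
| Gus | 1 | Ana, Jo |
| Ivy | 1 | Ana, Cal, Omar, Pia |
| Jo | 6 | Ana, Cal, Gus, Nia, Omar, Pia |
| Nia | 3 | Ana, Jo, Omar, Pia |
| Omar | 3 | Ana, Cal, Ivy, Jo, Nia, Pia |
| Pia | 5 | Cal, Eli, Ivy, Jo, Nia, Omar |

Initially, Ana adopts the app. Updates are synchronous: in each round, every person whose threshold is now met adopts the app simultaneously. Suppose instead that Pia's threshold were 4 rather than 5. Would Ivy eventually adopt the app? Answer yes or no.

With Pia's threshold at 4:
Round 1 — Ana adopts the app (initial).
Round 2 — checking thresholds:
  Cal: 1 of 5 neighbours < 3, holds.
  Gus: 1 of 2 neighbours ≥ 1, adopts the app.
  Ivy: 1 of 4 neighbours ≥ 1, adopts the app.
  Jo: 1 of 6 neighbours < 6, holds.
  Nia: 1 of 4 neighbours < 3, holds.
  Omar: 1 of 6 neighbours < 3, holds.
Round 3 — no new adoptions; cascade stops.

yes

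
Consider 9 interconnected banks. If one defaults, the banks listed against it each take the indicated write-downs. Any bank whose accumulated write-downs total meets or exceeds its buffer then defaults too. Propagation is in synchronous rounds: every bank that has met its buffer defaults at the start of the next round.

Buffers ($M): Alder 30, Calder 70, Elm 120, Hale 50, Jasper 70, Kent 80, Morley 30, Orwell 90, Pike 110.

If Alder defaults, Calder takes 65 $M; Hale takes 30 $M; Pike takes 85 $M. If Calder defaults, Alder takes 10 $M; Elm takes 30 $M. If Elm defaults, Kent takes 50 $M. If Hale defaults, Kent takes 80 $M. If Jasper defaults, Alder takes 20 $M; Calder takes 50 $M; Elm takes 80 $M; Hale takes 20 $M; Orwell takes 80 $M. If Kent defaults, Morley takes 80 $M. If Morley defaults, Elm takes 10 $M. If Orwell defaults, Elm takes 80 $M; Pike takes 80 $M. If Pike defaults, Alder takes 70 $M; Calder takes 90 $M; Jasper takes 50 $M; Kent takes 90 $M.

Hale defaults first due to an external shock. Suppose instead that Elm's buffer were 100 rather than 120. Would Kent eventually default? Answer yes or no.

With Elm's buffer at 100:
Round 1 — Hale defaults (initial).
  Kent: +80 → 80 ≥ 80
Round 2 — Kent defaults.
  Morley: +80 → 80 ≥ 30
Round 3 — Morley defaults.
  Elm: +10 → 10 < 100
No further defaults.

yes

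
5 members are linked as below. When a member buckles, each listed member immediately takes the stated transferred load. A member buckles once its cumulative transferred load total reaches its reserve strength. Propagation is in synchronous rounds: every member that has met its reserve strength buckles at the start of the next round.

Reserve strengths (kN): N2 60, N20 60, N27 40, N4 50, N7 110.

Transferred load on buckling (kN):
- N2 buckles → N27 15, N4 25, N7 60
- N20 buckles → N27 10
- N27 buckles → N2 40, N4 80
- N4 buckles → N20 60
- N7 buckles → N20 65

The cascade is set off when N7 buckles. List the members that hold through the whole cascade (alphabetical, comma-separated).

Round 1 — N7 buckles (initial).
  N20: +65 → 65 ≥ 60
Round 2 — N20 buckles.
  N27: +10 → 10 < 40
No further bucklings.

N2, N27, N4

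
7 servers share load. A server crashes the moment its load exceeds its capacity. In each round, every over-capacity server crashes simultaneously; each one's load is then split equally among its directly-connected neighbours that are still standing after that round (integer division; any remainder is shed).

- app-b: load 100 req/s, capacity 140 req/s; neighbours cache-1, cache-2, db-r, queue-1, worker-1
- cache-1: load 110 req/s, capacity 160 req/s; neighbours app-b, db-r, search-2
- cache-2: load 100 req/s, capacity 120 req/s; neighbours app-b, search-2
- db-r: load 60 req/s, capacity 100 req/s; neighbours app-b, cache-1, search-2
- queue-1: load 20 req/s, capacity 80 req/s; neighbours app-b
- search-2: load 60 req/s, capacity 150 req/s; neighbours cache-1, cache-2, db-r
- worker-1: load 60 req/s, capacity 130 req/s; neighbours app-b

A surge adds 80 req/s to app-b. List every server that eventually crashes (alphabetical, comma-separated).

app-b, cache-1, cache-2, db-r, search-2

Round 1 — app-b at 180 > 140. app-b crashes.
  app-b sheds 180 req/s to cache-1, cache-2, db-r, queue-1, worker-1: 36 each.
    cache-1: 110+36 = 146 ≤ 160
    cache-2: 100+36 = 136 > 120
    db-r: 60+36 = 96 ≤ 100
    queue-1: 20+36 = 56 ≤ 80
    worker-1: 60+36 = 96 ≤ 130
Round 2 — cache-2 crashes.
  cache-2 sheds 136 req/s to search-2: 136 each.
    search-2: 60+136 = 196 > 150
Round 3 — search-2 crashes.
  search-2 sheds 196 req/s to cache-1, db-r: 98 each.
    cache-1: 146+98 = 244 > 160
    db-r: 96+98 = 194 > 100
Round 4 — cache-1, db-r crash.
  cache-1 sheds 244 req/s: no online neighbours, lost.
  db-r sheds 194 req/s: no online neighbours, lost.
No further crashes.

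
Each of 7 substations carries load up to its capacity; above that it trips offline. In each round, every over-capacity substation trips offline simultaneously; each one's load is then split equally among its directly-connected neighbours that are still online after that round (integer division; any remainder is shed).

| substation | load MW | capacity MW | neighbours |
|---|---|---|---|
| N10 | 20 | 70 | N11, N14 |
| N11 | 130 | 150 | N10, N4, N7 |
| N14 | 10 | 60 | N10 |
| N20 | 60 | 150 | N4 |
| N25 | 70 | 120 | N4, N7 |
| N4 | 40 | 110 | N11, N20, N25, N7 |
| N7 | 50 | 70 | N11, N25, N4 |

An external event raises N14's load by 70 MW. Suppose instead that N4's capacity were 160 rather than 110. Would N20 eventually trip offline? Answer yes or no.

With N4's capacity at 160:
Round 1 — N14 at 80 > 60. N14 trips offline.
  N14 sheds 80 MW to N10: 80 each.
    N10: 20+80 = 100 > 70
Round 2 — N10 trips offline.
  N10 sheds 100 MW to N11: 100 each.
    N11: 130+100 = 230 > 150
Round 3 — N11 trips offline.
  N11 sheds 230 MW to N4, N7: 115 each.
    N4: 40+115 = 155 ≤ 160
    N7: 50+115 = 165 > 70
Round 4 — N7 trips offline.
  N7 sheds 165 MW to N25, N4: 82 each (1 lost).
    N25: 70+82 = 152 > 120
    N4: 155+82 = 237 > 160
Round 5 — N25, N4 trip offline.
  N25 sheds 152 MW: no online neighbours, lost.
  N4 sheds 237 MW to N20: 237 each.
    N20: 60+237 = 297 > 150
Round 6 — N20 trips offline.
  N20 sheds 297 MW: no online neighbours, lost.
No further trips.

yes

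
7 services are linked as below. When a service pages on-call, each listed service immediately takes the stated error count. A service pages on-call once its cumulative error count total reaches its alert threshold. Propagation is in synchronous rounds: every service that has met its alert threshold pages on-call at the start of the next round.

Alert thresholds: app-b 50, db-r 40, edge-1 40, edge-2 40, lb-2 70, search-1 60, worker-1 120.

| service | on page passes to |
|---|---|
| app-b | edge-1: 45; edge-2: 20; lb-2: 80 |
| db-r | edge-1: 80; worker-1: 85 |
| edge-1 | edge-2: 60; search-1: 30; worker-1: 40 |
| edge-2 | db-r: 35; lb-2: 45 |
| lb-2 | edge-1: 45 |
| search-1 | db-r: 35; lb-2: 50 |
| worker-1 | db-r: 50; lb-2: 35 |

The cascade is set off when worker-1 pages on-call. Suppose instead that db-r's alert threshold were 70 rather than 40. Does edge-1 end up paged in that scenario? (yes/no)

no

With db-r's alert threshold at 70:
Round 1 — worker-1 pages on-call (initial).
  db-r: +50 → 50 < 70
  lb-2: +35 → 35 < 70
No further pages.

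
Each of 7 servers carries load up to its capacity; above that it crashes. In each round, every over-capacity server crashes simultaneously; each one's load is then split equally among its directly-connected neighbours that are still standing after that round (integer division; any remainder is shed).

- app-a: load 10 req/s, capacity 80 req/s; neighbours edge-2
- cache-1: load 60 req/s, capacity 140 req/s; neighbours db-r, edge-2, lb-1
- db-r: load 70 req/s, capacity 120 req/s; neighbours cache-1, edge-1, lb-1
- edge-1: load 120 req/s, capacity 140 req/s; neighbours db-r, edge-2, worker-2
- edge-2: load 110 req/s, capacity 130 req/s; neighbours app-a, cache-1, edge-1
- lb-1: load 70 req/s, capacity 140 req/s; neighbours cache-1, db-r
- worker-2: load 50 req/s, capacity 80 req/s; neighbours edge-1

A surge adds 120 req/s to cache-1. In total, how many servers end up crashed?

7

Round 1 — cache-1 at 180 > 140. cache-1 crashes.
  cache-1 sheds 180 req/s to db-r, edge-2, lb-1: 60 each.
    db-r: 70+60 = 130 > 120
    edge-2: 110+60 = 170 > 130
    lb-1: 70+60 = 130 ≤ 140
Round 2 — db-r, edge-2 crash.
  db-r sheds 130 req/s to edge-1, lb-1: 65 each.
    edge-1: 120+65 = 185 > 140
    lb-1: 130+65 = 195 > 140
  edge-2 sheds 170 req/s to app-a, edge-1: 85 each.
    app-a: 10+85 = 95 > 80
    edge-1: 185+85 = 270 > 140
Round 3 — app-a, edge-1, lb-1 crash.
  app-a sheds 95 req/s: no online neighbours, lost.
  edge-1 sheds 270 req/s to worker-2: 270 each.
    worker-2: 50+270 = 320 > 80
  lb-1 sheds 195 req/s: no online neighbours, lost.
Round 4 — worker-2 crashes.
  worker-2 sheds 320 req/s: no online neighbours, lost.
No further crashes.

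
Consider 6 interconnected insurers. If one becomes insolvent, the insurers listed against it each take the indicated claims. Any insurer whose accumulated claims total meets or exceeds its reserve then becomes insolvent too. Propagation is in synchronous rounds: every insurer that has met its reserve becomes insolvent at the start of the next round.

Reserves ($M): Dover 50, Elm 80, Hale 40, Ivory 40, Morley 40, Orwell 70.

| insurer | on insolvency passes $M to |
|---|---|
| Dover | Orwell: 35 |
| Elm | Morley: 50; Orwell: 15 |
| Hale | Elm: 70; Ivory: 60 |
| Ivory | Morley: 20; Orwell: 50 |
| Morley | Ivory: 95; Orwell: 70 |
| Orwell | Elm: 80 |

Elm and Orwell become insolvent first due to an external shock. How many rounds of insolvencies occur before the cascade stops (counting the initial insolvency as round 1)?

Round 1 — Elm, Orwell become insolvent (initial).
  Morley: +50 → 50 ≥ 40
Round 2 — Morley becomes insolvent.
  Ivory: +95 → 95 ≥ 40
Round 3 — Ivory becomes insolvent.
No further insolvencies.

3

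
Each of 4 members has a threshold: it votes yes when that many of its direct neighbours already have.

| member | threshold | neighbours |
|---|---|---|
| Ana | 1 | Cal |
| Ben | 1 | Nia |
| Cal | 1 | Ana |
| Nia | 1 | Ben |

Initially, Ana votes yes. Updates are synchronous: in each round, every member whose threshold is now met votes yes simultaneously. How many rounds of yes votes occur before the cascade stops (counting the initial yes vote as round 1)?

Round 1 — Ana votes yes (initial).
Round 2 — checking thresholds:
  Cal: 1 of 1 neighbours ≥ 1, votes yes.
Round 3 — no new yes votes; cascade stops.

2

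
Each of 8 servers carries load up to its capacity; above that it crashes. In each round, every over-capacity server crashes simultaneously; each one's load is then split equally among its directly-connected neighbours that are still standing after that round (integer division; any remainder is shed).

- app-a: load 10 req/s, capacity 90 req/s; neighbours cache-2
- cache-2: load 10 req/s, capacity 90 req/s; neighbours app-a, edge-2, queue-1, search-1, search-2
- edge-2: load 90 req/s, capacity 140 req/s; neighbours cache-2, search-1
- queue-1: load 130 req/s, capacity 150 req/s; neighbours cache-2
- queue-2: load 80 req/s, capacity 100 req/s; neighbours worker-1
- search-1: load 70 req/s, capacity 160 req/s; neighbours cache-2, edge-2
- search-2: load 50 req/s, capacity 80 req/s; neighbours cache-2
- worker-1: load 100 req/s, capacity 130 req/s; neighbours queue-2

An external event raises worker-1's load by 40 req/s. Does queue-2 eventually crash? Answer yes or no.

yes

Round 1 — worker-1 at 140 > 130. worker-1 crashes.
  worker-1 sheds 140 req/s to queue-2: 140 each.
    queue-2: 80+140 = 220 > 100
Round 2 — queue-2 crashes.
  queue-2 sheds 220 req/s: no online neighbours, lost.
No further crashes.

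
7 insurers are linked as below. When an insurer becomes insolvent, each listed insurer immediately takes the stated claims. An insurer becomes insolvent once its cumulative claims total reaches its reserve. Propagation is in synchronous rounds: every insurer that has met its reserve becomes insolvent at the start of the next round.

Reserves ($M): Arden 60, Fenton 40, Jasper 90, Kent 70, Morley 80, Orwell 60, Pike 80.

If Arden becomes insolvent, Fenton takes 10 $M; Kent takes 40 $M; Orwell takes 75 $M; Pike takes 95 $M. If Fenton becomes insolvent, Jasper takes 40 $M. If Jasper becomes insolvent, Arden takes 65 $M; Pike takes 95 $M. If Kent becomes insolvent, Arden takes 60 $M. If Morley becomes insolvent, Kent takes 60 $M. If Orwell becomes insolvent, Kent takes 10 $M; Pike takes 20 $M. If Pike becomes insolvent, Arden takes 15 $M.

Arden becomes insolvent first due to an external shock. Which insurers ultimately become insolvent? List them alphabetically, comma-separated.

Round 1 — Arden becomes insolvent (initial).
  Fenton: +10 → 10 < 40
  Kent: +40 → 40 < 70
  Orwell: +75 → 75 ≥ 60
  Pike: +95 → 95 ≥ 80
Round 2 — Orwell, Pike become insolvent.
  Kent: +10 → 50 < 70
No further insolvencies.

Arden, Orwell, Pike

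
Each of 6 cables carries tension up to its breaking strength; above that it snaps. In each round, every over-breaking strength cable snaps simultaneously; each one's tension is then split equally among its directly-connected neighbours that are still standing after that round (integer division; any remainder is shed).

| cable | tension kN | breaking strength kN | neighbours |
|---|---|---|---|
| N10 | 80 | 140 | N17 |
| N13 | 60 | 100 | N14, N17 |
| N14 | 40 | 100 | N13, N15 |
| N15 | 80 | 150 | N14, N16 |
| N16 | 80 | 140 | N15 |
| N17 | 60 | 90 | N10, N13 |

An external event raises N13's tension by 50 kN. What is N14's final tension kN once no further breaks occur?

Round 1 — N13 at 110 > 100. N13 snaps.
  N13 sheds 110 kN to N14, N17: 55 each.
    N14: 40+55 = 95 ≤ 100
    N17: 60+55 = 115 > 90
Round 2 — N17 snaps.
  N17 sheds 115 kN to N10: 115 each.
    N10: 80+115 = 195 > 140
Round 3 — N10 snaps.
  N10 sheds 195 kN: no online neighbours, lost.
No further breaks.

95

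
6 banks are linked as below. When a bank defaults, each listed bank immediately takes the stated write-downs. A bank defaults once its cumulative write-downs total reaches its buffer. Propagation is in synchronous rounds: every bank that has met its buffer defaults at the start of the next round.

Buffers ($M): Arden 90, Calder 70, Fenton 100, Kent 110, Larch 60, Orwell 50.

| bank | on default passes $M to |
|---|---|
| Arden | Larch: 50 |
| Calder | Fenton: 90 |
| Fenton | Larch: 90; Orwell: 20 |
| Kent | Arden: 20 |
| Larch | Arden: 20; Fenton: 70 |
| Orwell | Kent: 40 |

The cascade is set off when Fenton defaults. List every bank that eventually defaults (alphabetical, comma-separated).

Round 1 — Fenton defaults (initial).
  Larch: +90 → 90 ≥ 60
  Orwell: +20 → 20 < 50
Round 2 — Larch defaults.
  Arden: +20 → 20 < 90
No further defaults.

Fenton, Larch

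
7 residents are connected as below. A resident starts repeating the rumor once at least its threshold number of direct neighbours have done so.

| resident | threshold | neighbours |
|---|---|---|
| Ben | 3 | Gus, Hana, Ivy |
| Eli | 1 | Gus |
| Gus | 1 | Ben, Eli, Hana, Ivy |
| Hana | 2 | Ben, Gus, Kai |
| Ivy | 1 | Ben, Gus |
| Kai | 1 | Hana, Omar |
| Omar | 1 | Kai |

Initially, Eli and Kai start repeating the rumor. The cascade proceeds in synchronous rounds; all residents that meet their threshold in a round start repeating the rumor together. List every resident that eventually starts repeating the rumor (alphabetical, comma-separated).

Ben, Eli, Gus, Hana, Ivy, Kai, Omar

Round 1 — Eli, Kai start repeating the rumor (initial).
Round 2 — checking thresholds:
  Gus: 1 of 4 neighbours ≥ 1, starts repeating the rumor.
  Hana: 1 of 3 neighbours < 2, below threshold.
  Omar: 1 of 1 neighbours ≥ 1, starts repeating the rumor.
Round 3 — checking thresholds:
  Ben: 1 of 3 neighbours < 3, below threshold.
  Hana: 2 of 3 neighbours ≥ 2, starts repeating the rumor.
  Ivy: 1 of 2 neighbours ≥ 1, starts repeating the rumor.
Round 4 — checking thresholds:
  Ben: 3 of 3 neighbours ≥ 3, starts repeating the rumor.
Round 5 — no new spreads; cascade stops.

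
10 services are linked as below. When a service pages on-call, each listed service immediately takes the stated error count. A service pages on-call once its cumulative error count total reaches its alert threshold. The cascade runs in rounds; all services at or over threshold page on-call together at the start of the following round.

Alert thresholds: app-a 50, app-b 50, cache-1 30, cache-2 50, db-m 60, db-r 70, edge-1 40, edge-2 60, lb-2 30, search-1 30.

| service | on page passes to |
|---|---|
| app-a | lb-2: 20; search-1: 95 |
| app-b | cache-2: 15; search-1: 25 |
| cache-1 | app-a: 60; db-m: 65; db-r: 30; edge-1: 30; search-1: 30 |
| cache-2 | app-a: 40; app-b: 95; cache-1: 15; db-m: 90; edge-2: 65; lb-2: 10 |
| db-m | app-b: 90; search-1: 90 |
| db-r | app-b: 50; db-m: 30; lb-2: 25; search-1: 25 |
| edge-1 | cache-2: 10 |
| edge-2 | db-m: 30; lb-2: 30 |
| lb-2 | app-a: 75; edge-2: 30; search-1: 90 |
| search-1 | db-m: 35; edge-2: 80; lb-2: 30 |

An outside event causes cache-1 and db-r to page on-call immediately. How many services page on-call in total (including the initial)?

Round 1 — cache-1, db-r page on-call (initial).
  app-a: +60 → 60 ≥ 50
  app-b: +50 → 50 ≥ 50
  db-m: +65+30 → 95 ≥ 60
  edge-1: +30 → 30 < 40
  lb-2: +25 → 25 < 30
  search-1: +30+25 → 55 ≥ 30
Round 2 — app-a, app-b, db-m, search-1 page on-call.
  cache-2: +15 → 15 < 50
  edge-2: +80 → 80 ≥ 60
  lb-2: +20+30 → 75 ≥ 30
Round 3 — edge-2, lb-2 page on-call.
No further pages.

8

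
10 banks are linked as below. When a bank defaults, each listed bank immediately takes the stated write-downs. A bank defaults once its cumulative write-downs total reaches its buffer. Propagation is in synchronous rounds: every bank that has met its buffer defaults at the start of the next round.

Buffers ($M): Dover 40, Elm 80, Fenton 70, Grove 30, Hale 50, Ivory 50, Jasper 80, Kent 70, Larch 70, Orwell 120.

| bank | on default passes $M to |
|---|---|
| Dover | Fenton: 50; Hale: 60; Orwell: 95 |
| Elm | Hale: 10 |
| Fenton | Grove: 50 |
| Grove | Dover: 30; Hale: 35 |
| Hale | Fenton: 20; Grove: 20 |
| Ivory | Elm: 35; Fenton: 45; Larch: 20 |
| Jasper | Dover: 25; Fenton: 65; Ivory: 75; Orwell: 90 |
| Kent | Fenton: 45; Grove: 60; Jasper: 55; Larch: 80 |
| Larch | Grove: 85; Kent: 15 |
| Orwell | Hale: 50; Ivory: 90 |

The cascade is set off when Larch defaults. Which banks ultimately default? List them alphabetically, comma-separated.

Round 1 — Larch defaults (initial).
  Grove: +85 → 85 ≥ 30
  Kent: +15 → 15 < 70
Round 2 — Grove defaults.
  Dover: +30 → 30 < 40
  Hale: +35 → 35 < 50
No further defaults.

Grove, Larch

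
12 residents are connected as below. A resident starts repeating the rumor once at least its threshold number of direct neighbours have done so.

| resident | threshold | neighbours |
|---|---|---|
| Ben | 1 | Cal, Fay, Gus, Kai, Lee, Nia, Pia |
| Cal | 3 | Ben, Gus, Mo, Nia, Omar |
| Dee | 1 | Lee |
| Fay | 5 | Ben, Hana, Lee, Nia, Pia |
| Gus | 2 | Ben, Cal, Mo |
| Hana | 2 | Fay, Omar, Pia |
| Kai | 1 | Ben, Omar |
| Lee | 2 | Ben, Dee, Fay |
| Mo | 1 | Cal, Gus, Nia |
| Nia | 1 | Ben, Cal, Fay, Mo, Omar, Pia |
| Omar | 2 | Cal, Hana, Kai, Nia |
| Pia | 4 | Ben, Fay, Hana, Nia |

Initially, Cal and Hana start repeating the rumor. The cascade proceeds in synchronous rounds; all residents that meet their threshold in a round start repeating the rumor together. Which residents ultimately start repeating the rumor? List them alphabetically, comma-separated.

Ben, Cal, Gus, Hana, Kai, Mo, Nia, Omar

Round 1 — Cal, Hana start repeating the rumor (initial).
Round 2 — checking thresholds:
  Ben: 1 of 7 neighbours ≥ 1, starts repeating the rumor.
  Fay: 1 of 5 neighbours < 5, holds.
  Gus: 1 of 3 neighbours < 2, holds.
  Mo: 1 of 3 neighbours ≥ 1, starts repeating the rumor.
  Nia: 1 of 6 neighbours ≥ 1, starts repeating the rumor.
  Omar: 2 of 4 neighbours ≥ 2, starts repeating the rumor.
  Pia: 1 of 4 neighbours < 4, holds.
Round 3 — checking thresholds:
  Fay: 3 of 5 neighbours < 5, holds.
  Gus: 3 of 3 neighbours ≥ 2, starts repeating the rumor.
  Kai: 2 of 2 neighbours ≥ 1, starts repeating the rumor.
  Lee: 1 of 3 neighbours < 2, holds.
  Pia: 3 of 4 neighbours < 4, holds.
Round 4 — no new spreads; cascade stops.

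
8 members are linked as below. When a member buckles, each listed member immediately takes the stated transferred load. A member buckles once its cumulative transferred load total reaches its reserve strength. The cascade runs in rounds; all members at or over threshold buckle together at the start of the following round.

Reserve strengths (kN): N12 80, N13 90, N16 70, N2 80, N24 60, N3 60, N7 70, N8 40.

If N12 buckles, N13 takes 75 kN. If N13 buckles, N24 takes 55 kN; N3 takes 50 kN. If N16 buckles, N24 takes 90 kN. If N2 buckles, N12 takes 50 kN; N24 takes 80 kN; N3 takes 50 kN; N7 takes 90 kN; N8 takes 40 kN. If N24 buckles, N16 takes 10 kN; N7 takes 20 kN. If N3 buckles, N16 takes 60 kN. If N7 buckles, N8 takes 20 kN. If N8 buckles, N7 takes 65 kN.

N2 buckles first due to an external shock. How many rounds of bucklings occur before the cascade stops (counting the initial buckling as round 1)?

2

Round 1 — N2 buckles (initial).
  N12: +50 → 50 < 80
  N24: +80 → 80 ≥ 60
  N3: +50 → 50 < 60
  N7: +90 → 90 ≥ 70
  N8: +40 → 40 ≥ 40
Round 2 — N24, N7, N8 buckle.
  N16: +10 → 10 < 70
No further bucklings.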